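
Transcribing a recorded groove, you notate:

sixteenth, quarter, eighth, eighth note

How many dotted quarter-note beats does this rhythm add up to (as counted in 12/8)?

One dotted quarter-note beat = 6 sixteenth notes.
In sixteenth notes: sixteenth = 1; quarter = 4; eighth = 2; eighth note = 2.
Total: 1 + 4 + 2 + 2 = 9.
9 ÷ 6 = 1.5 beats.

1.5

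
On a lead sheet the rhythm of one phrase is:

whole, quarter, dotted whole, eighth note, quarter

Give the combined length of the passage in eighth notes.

Each duration in eighth notes: whole = 8; quarter = 2; dotted whole = 12; eighth note = 1; quarter = 2.
Sum: 8 + 2 + 12 + 1 + 2 = 25 eighth notes.

25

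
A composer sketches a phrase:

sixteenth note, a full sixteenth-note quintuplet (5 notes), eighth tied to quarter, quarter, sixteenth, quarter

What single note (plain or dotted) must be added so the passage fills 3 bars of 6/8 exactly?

whole note

3 bars of 6/8 = 36 sixteenth notes.
In sixteenth notes: sixteenth note = 1; a full sixteenth-note quintuplet (5 notes) (five quintuplet sixteenths span one quarter) = 4; eighth tied to quarter (eighth + quarter) = 6; quarter = 4; sixteenth = 1; quarter = 4.
Adding: 1 + 4 + 6 + 4 + 1 + 4 = 20.
Remaining: 36 − 20 = 16 sixteenth notes, which is a whole note.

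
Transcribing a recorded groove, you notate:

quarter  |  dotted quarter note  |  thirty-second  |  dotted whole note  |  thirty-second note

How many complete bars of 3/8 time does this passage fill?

5

One bar of 3/8 = 12 thirty-second notes.
Convert each value to thirty-second notes: quarter = 8; dotted quarter note = 12; thirty-second = 1; dotted whole note = 48; thirty-second note = 1.
Total: 8 + 12 + 1 + 48 + 1 = 70.
70 ÷ 12 = 5 complete bars with 10 left over.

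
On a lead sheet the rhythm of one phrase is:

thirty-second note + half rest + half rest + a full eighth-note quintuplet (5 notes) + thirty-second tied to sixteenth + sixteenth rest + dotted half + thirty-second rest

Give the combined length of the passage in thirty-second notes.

Each duration in thirty-second notes: thirty-second note = 1; half rest = 16; half rest = 16; a full eighth-note quintuplet (5 notes) (five quintuplet eighths span one half) = 16; thirty-second tied to sixteenth (thirty-second + sixteenth) = 3; sixteenth rest = 2; dotted half = 24; thirty-second rest = 1.
Altogether 1 + 16 + 16 + 16 + 3 + 2 + 24 + 1 = 79 thirty-second notes.

79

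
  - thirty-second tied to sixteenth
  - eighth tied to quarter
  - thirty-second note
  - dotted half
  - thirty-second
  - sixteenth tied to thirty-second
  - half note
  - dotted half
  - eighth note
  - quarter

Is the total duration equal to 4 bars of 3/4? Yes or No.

One bar of 3/4 = 24 thirty-second notes, so 4 bars = 96.
Working in thirty-second notes: thirty-second tied to sixteenth (thirty-second + sixteenth) = 3; eighth tied to quarter (eighth + quarter) = 12; thirty-second note = 1; dotted half = 24; thirty-second = 1; sixteenth tied to thirty-second (sixteenth + thirty-second) = 3; half note = 16; dotted half = 24; eighth note = 4; quarter = 8.
Altogether 3 + 12 + 1 + 24 + 1 + 3 + 16 + 24 + 4 + 8 = 96.
96 equals 96, so the answer is Yes.

Yes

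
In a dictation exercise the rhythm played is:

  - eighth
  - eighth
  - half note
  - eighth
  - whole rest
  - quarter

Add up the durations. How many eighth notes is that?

Working in eighth notes: eighth = 1; eighth = 1; half note = 4; eighth = 1; whole rest = 8; quarter = 2.
Adding: 1 + 1 + 4 + 1 + 8 + 2 = 17 eighth notes.

17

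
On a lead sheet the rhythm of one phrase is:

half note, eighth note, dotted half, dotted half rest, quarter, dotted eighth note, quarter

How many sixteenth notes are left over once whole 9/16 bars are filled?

0

One bar of 9/16 = 9 sixteenth notes.
Each duration in sixteenth notes: half note = 8; eighth note = 2; dotted half = 12; dotted half rest = 12; quarter = 4; dotted eighth note = 3; quarter = 4.
Adding: 8 + 2 + 12 + 12 + 4 + 3 + 4 = 45.
45 ÷ 9 = 5 complete bars with 0 sixteenth notes remaining.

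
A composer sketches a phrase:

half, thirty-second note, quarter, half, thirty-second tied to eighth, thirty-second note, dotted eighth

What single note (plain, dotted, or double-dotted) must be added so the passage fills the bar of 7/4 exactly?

The bar of 7/4 = 56 thirty-second notes.
Each duration in thirty-second notes: half = 16; thirty-second note = 1; quarter = 8; half = 16; thirty-second tied to eighth (thirty-second + eighth) = 5; thirty-second note = 1; dotted eighth = 6.
Adding: 16 + 1 + 8 + 16 + 5 + 1 + 6 = 53.
Remaining: 56 − 53 = 3 thirty-second notes, which is a dotted sixteenth note.

dotted sixteenth note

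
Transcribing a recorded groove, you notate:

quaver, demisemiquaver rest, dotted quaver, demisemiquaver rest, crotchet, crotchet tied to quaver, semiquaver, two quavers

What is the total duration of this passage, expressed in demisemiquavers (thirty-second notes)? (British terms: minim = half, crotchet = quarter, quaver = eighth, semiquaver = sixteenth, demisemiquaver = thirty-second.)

42

Working in thirty-second notes: quaver = 4; demisemiquaver rest = 1; dotted quaver = 6; demisemiquaver rest = 1; crotchet = 8; crotchet tied to quaver (crotchet + quaver) = 12; semiquaver = 2; quaver = 4; quaver = 4.
Altogether 4 + 1 + 6 + 1 + 8 + 12 + 2 + 4 + 4 = 42 thirty-second notes.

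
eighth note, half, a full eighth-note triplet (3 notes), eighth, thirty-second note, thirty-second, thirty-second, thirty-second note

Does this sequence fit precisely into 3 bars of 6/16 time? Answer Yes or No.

Yes

One bar of 6/16 = 12 thirty-second notes, so 3 bars = 36.
Each duration in thirty-second notes: eighth note = 4; half = 16; a full eighth-note triplet (3 notes) (three triplet eighths span one quarter) = 8; eighth = 4; thirty-second note = 1; thirty-second = 1; thirty-second = 1; thirty-second note = 1.
Total: 4 + 16 + 8 + 4 + 1 + 1 + 1 + 1 = 36.
36 equals 36, so the answer is Yes.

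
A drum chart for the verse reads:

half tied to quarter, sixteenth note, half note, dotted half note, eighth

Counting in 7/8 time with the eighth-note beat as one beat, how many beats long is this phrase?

17.5

One eighth-note beat = 2 sixteenth notes.
Convert each value to sixteenth notes: half tied to quarter (half + quarter) = 12; sixteenth note = 1; half note = 8; dotted half note = 12; eighth = 2.
Adding: 12 + 1 + 8 + 12 + 2 = 35.
35 ÷ 2 = 17.5 beats.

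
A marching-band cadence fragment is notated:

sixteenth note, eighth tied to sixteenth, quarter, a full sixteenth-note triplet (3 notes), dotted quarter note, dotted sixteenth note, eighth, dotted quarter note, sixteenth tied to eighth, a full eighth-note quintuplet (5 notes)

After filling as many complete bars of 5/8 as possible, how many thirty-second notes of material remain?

One bar of 5/8 = 20 thirty-second notes.
In thirty-second notes: sixteenth note = 2; eighth tied to sixteenth (eighth + sixteenth) = 6; quarter = 8; a full sixteenth-note triplet (3 notes) (three triplet sixteenths span one eighth) = 4; dotted quarter note = 12; dotted sixteenth note = 3; eighth = 4; dotted quarter note = 12; sixteenth tied to eighth (sixteenth + eighth) = 6; a full eighth-note quintuplet (5 notes) (five quintuplet eighths span one half) = 16.
Total: 2 + 6 + 8 + 4 + 12 + 3 + 4 + 12 + 6 + 16 = 73.
73 ÷ 20 = 3 complete bars with 13 thirty-second notes remaining.

13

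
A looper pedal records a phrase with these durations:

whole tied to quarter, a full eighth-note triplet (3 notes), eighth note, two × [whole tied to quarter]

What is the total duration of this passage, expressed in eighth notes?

In eighth notes: whole tied to quarter (whole + quarter) = 10; a full eighth-note triplet (3 notes) (three triplet eighths span one quarter) = 2; eighth note = 1; whole tied to quarter (whole + quarter) = 10; whole tied to quarter (whole + quarter) = 10.
Sum: 10 + 2 + 1 + 10 + 10 = 33 eighth notes.

33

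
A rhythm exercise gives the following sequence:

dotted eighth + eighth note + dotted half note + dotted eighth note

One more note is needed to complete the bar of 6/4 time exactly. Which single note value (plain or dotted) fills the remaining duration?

The bar of 6/4 = 24 sixteenth notes.
Working in sixteenth notes: dotted eighth = 3; eighth note = 2; dotted half note = 12; dotted eighth note = 3.
Adding: 3 + 2 + 12 + 3 = 20.
Remaining: 24 − 20 = 4 sixteenth notes, which is a quarter note.

quarter note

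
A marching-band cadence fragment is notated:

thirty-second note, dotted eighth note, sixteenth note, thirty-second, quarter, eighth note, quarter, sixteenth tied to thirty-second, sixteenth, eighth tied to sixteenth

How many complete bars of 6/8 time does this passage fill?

One bar of 6/8 = 24 thirty-second notes.
In thirty-second notes: thirty-second note = 1; dotted eighth note = 6; sixteenth note = 2; thirty-second = 1; quarter = 8; eighth note = 4; quarter = 8; sixteenth tied to thirty-second (sixteenth + thirty-second) = 3; sixteenth = 2; eighth tied to sixteenth (eighth + sixteenth) = 6.
Altogether 1 + 6 + 2 + 1 + 8 + 4 + 8 + 3 + 2 + 6 = 41.
41 ÷ 24 = 1 complete bar with 17 left over.

1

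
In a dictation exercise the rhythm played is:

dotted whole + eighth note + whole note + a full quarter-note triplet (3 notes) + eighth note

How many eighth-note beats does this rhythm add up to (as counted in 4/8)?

One eighth-note beat = 2 sixteenth notes.
Convert each value to sixteenth notes: dotted whole = 24; eighth note = 2; whole note = 16; a full quarter-note triplet (3 notes) (three triplet quarters span one half) = 8; eighth note = 2.
Adding: 24 + 2 + 16 + 8 + 2 = 52.
52 ÷ 2 = 26 beats.

26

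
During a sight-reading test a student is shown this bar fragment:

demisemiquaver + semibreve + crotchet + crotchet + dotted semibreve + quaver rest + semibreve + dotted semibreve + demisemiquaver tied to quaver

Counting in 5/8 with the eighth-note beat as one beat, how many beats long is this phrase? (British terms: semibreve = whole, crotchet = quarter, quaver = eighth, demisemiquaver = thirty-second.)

46.5

One eighth-note beat = 4 thirty-second notes.
Each duration in thirty-second notes: demisemiquaver = 1; semibreve = 32; crotchet = 8; crotchet = 8; dotted semibreve = 48; quaver rest = 4; semibreve = 32; dotted semibreve = 48; demisemiquaver tied to quaver (demisemiquaver + quaver) = 5.
Adding: 1 + 32 + 8 + 8 + 48 + 4 + 32 + 48 + 5 = 186.
186 ÷ 4 = 46.5 beats.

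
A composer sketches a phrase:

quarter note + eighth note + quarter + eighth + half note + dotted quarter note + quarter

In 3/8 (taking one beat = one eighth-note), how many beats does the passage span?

One eighth-note beat = 2 sixteenth notes.
Express everything in sixteenth notes: quarter note = 4; eighth note = 2; quarter = 4; eighth = 2; half note = 8; dotted quarter note = 6; quarter = 4.
Total: 4 + 2 + 4 + 2 + 8 + 6 + 4 = 30.
30 ÷ 2 = 15 beats.

15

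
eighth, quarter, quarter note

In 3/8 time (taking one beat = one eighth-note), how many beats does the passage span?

5

One eighth-note beat = 2 sixteenth notes.
Convert each value to sixteenth notes: eighth = 2; quarter = 4; quarter note = 4.
Total: 2 + 4 + 4 = 10.
10 ÷ 2 = 5 beats.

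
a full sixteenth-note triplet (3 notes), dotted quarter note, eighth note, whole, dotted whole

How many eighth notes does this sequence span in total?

Each duration in eighth notes: a full sixteenth-note triplet (3 notes) (three triplet sixteenths span one eighth) = 1; dotted quarter note = 3; eighth note = 1; whole = 8; dotted whole = 12.
Total: 1 + 3 + 1 + 8 + 12 = 25 eighth notes.

25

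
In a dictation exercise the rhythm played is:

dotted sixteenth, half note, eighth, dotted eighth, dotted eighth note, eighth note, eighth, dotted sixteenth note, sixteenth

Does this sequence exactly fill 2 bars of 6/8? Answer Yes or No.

Yes

One bar of 6/8 = 24 thirty-second notes, so 2 bars = 48.
Each duration in thirty-second notes: dotted sixteenth = 3; half note = 16; eighth = 4; dotted eighth = 6; dotted eighth note = 6; eighth note = 4; eighth = 4; dotted sixteenth note = 3; sixteenth = 2.
Adding: 3 + 16 + 4 + 6 + 6 + 4 + 4 + 3 + 2 = 48.
48 equals 48, so the answer is Yes.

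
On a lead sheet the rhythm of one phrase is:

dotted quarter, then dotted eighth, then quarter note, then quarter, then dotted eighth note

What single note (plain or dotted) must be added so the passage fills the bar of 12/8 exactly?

quarter note

The bar of 12/8 = 24 sixteenth notes.
Express everything in sixteenth notes: dotted quarter = 6; dotted eighth = 3; quarter note = 4; quarter = 4; dotted eighth note = 3.
Adding: 6 + 3 + 4 + 4 + 3 = 20.
Remaining: 24 − 20 = 4 sixteenth notes, which is a quarter note.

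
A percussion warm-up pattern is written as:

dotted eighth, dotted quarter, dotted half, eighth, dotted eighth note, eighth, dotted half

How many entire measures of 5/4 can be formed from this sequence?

One bar of 5/4 = 20 sixteenth notes.
Convert each value to sixteenth notes: dotted eighth = 3; dotted quarter = 6; dotted half = 12; eighth = 2; dotted eighth note = 3; eighth = 2; dotted half = 12.
Adding: 3 + 6 + 12 + 2 + 3 + 2 + 12 = 40.
40 ÷ 20 = 2 complete bars with 0 left over.

2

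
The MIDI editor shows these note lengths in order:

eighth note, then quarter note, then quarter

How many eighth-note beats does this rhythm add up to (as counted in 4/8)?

One eighth-note beat = 2 sixteenth notes.
Working in sixteenth notes: eighth note = 2; quarter note = 4; quarter = 4.
Sum: 2 + 4 + 4 = 10.
10 ÷ 2 = 5 beats.

5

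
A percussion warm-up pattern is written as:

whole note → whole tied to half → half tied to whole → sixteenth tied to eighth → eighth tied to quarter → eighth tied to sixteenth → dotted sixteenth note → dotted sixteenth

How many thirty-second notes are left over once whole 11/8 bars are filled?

26

One bar of 11/8 = 44 thirty-second notes.
Working in thirty-second notes: whole note = 32; whole tied to half (whole + half) = 48; half tied to whole (half + whole) = 48; sixteenth tied to eighth (sixteenth + eighth) = 6; eighth tied to quarter (eighth + quarter) = 12; eighth tied to sixteenth (eighth + sixteenth) = 6; dotted sixteenth note = 3; dotted sixteenth = 3.
Total: 32 + 48 + 48 + 6 + 12 + 6 + 3 + 3 = 158.
158 ÷ 44 = 3 complete bars with 26 thirty-second notes remaining.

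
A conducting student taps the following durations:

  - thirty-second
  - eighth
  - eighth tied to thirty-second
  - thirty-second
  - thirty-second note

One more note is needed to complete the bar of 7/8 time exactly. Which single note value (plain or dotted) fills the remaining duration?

half note

The bar of 7/8 = 28 thirty-second notes.
Each duration in thirty-second notes: thirty-second = 1; eighth = 4; eighth tied to thirty-second (eighth + thirty-second) = 5; thirty-second = 1; thirty-second note = 1.
Sum: 1 + 4 + 5 + 1 + 1 = 12.
Remaining: 28 − 12 = 16 thirty-second notes, which is a half note.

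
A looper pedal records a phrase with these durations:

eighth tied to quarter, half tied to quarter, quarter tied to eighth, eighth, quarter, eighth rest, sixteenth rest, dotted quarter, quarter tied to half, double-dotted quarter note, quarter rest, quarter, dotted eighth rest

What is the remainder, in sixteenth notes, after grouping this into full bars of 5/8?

One bar of 5/8 = 10 sixteenth notes.
In sixteenth notes: eighth tied to quarter (eighth + quarter) = 6; half tied to quarter (half + quarter) = 12; quarter tied to eighth (quarter + eighth) = 6; eighth = 2; quarter = 4; eighth rest = 2; sixteenth rest = 1; dotted quarter = 6; quarter tied to half (quarter + half) = 12; double-dotted quarter note = 7; quarter rest = 4; quarter = 4; dotted eighth rest = 3.
Adding: 6 + 12 + 6 + 2 + 4 + 2 + 1 + 6 + 12 + 7 + 4 + 4 + 3 = 69.
69 ÷ 10 = 6 complete bars with 9 sixteenth notes remaining.

9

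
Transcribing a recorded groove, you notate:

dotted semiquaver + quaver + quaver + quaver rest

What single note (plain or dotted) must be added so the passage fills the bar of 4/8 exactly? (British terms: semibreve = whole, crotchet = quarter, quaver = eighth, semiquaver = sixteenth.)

thirty-second note

The bar of 4/8 = 16 thirty-second notes.
Working in thirty-second notes: dotted semiquaver = 3; quaver = 4; quaver = 4; quaver rest = 4.
Total: 3 + 4 + 4 + 4 = 15.
Remaining: 16 − 15 = 1 thirty-second note, which is a thirty-second note.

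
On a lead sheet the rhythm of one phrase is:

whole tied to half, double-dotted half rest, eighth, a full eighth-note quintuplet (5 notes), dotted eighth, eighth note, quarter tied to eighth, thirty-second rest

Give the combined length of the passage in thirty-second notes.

Express everything in thirty-second notes: whole tied to half (whole + half) = 48; double-dotted half rest = 28; eighth = 4; a full eighth-note quintuplet (5 notes) (five quintuplet eighths span one half) = 16; dotted eighth = 6; eighth note = 4; quarter tied to eighth (quarter + eighth) = 12; thirty-second rest = 1.
Sum: 48 + 28 + 4 + 16 + 6 + 4 + 12 + 1 = 119 thirty-second notes.

119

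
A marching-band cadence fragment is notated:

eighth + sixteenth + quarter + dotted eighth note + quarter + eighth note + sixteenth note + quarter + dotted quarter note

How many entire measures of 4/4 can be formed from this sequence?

1

One bar of 4/4 = 16 sixteenth notes.
Convert each value to sixteenth notes: eighth = 2; sixteenth = 1; quarter = 4; dotted eighth note = 3; quarter = 4; eighth note = 2; sixteenth note = 1; quarter = 4; dotted quarter note = 6.
Sum: 2 + 1 + 4 + 3 + 4 + 2 + 1 + 4 + 6 = 27.
27 ÷ 16 = 1 complete bar with 11 left over.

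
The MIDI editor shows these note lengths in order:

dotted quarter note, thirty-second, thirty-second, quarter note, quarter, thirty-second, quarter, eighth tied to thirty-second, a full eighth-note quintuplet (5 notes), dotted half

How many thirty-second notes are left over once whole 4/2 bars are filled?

20

One bar of 4/2 = 64 thirty-second notes.
In thirty-second notes: dotted quarter note = 12; thirty-second = 1; thirty-second = 1; quarter note = 8; quarter = 8; thirty-second = 1; quarter = 8; eighth tied to thirty-second (eighth + thirty-second) = 5; a full eighth-note quintuplet (5 notes) (five quintuplet eighths span one half) = 16; dotted half = 24.
Total: 12 + 1 + 1 + 8 + 8 + 1 + 8 + 5 + 16 + 24 = 84.
84 ÷ 64 = 1 complete bar with 20 thirty-second notes remaining.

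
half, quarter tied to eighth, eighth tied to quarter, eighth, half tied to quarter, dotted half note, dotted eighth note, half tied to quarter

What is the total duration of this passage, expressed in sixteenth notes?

61

Convert each value to sixteenth notes: half = 8; quarter tied to eighth (quarter + eighth) = 6; eighth tied to quarter (eighth + quarter) = 6; eighth = 2; half tied to quarter (half + quarter) = 12; dotted half note = 12; dotted eighth note = 3; half tied to quarter (half + quarter) = 12.
Altogether 8 + 6 + 6 + 2 + 12 + 12 + 3 + 12 = 61 sixteenth notes.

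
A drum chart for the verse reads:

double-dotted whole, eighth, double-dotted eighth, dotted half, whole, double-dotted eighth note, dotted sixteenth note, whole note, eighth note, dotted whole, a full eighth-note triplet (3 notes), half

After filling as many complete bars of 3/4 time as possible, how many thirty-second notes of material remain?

1

One bar of 3/4 = 24 thirty-second notes.
In thirty-second notes: double-dotted whole = 56; eighth = 4; double-dotted eighth = 7; dotted half = 24; whole = 32; double-dotted eighth note = 7; dotted sixteenth note = 3; whole note = 32; eighth note = 4; dotted whole = 48; a full eighth-note triplet (3 notes) (three triplet eighths span one quarter) = 8; half = 16.
Altogether 56 + 4 + 7 + 24 + 32 + 7 + 3 + 32 + 4 + 48 + 8 + 16 = 241.
241 ÷ 24 = 10 complete bars with 1 thirty-second note remaining.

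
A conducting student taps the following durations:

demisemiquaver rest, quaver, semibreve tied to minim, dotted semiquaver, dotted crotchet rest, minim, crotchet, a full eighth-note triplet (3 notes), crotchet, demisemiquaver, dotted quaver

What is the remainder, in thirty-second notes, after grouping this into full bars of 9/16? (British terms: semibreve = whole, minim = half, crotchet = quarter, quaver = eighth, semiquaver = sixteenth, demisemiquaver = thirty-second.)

One bar of 9/16 = 18 thirty-second notes.
Each duration in thirty-second notes: demisemiquaver rest = 1; quaver = 4; semibreve tied to minim (semibreve + minim) = 48; dotted semiquaver = 3; dotted crotchet rest = 12; minim = 16; crotchet = 8; a full eighth-note triplet (3 notes) (three triplet eighths span one quarter) = 8; crotchet = 8; demisemiquaver = 1; dotted quaver = 6.
Altogether 1 + 4 + 48 + 3 + 12 + 16 + 8 + 8 + 8 + 1 + 6 = 115.
115 ÷ 18 = 6 complete bars with 7 thirty-second notes remaining.

7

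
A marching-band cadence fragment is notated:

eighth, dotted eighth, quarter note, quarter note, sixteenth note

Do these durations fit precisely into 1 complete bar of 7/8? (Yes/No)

Yes

One bar of 7/8 = 14 sixteenth notes.
In sixteenth notes: eighth = 2; dotted eighth = 3; quarter note = 4; quarter note = 4; sixteenth note = 1.
Adding: 2 + 3 + 4 + 4 + 1 = 14.
14 equals 14, so the answer is Yes.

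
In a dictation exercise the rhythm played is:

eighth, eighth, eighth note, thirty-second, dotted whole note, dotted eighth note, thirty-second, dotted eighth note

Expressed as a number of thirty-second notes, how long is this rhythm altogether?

Convert each value to thirty-second notes: eighth = 4; eighth = 4; eighth note = 4; thirty-second = 1; dotted whole note = 48; dotted eighth note = 6; thirty-second = 1; dotted eighth note = 6.
Altogether 4 + 4 + 4 + 1 + 48 + 6 + 1 + 6 = 74 thirty-second notes.

74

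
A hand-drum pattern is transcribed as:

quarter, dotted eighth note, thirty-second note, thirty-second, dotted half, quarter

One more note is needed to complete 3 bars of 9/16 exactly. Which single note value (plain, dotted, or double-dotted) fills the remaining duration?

3 bars of 9/16 = 54 thirty-second notes.
Express everything in thirty-second notes: quarter = 8; dotted eighth note = 6; thirty-second note = 1; thirty-second = 1; dotted half = 24; quarter = 8.
Altogether 8 + 6 + 1 + 1 + 24 + 8 = 48.
Remaining: 54 − 48 = 6 thirty-second notes, which is a dotted eighth note.

dotted eighth note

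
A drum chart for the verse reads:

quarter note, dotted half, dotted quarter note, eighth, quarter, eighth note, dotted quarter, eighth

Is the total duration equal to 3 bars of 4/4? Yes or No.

One bar of 4/4 = 8 eighth notes, so 3 bars = 24.
Convert each value to eighth notes: quarter note = 2; dotted half = 6; dotted quarter note = 3; eighth = 1; quarter = 2; eighth note = 1; dotted quarter = 3; eighth = 1.
Altogether 2 + 6 + 3 + 1 + 2 + 1 + 3 + 1 = 19.
19 falls short of 24, so the answer is No.

No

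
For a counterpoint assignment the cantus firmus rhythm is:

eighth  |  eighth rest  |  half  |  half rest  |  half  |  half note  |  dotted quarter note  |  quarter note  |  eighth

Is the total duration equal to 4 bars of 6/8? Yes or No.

One bar of 6/8 = 6 eighth notes, so 4 bars = 24.
Each duration in eighth notes: eighth = 1; eighth rest = 1; half = 4; half rest = 4; half = 4; half note = 4; dotted quarter note = 3; quarter note = 2; eighth = 1.
Altogether 1 + 1 + 4 + 4 + 4 + 4 + 3 + 2 + 1 = 24.
24 equals 24, so the answer is Yes.

Yes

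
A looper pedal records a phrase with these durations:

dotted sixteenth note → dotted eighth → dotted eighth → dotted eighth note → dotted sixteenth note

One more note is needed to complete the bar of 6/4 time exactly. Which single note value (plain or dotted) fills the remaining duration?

The bar of 6/4 = 48 thirty-second notes.
In thirty-second notes: dotted sixteenth note = 3; dotted eighth = 6; dotted eighth = 6; dotted eighth note = 6; dotted sixteenth note = 3.
Sum: 3 + 6 + 6 + 6 + 3 = 24.
Remaining: 48 − 24 = 24 thirty-second notes, which is a dotted half note.

dotted half note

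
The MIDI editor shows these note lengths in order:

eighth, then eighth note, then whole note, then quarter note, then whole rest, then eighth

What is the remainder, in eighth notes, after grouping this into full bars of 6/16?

0

One bar of 6/16 = 3 eighth notes.
Working in eighth notes: eighth = 1; eighth note = 1; whole note = 8; quarter note = 2; whole rest = 8; eighth = 1.
Adding: 1 + 1 + 8 + 2 + 8 + 1 = 21.
21 ÷ 3 = 7 complete bars with 0 eighth notes remaining.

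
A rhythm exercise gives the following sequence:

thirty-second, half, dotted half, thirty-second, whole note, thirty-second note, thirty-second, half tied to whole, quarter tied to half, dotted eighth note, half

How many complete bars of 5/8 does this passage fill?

One bar of 5/8 = 20 thirty-second notes.
Express everything in thirty-second notes: thirty-second = 1; half = 16; dotted half = 24; thirty-second = 1; whole note = 32; thirty-second note = 1; thirty-second = 1; half tied to whole (half + whole) = 48; quarter tied to half (quarter + half) = 24; dotted eighth note = 6; half = 16.
Adding: 1 + 16 + 24 + 1 + 32 + 1 + 1 + 48 + 24 + 6 + 16 = 170.
170 ÷ 20 = 8 complete bars with 10 left over.

8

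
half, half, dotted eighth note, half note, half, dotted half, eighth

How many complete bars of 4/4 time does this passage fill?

3

One bar of 4/4 = 16 sixteenth notes.
Convert each value to sixteenth notes: half = 8; half = 8; dotted eighth note = 3; half note = 8; half = 8; dotted half = 12; eighth = 2.
Sum: 8 + 8 + 3 + 8 + 8 + 12 + 2 = 49.
49 ÷ 16 = 3 complete bars with 1 left over.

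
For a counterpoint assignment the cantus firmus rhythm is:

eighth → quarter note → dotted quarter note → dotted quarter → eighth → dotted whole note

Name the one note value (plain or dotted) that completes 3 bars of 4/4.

quarter note

3 bars of 4/4 = 24 eighth notes.
Working in eighth notes: eighth = 1; quarter note = 2; dotted quarter note = 3; dotted quarter = 3; eighth = 1; dotted whole note = 12.
Total: 1 + 2 + 3 + 3 + 1 + 12 = 22.
Remaining: 24 − 22 = 2 eighth notes, which is a quarter note.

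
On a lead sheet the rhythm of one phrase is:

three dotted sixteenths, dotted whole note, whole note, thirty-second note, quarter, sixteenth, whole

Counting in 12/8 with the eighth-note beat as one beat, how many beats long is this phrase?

One eighth-note beat = 4 thirty-second notes.
Express everything in thirty-second notes: dotted sixteenth = 3; dotted sixteenth = 3; dotted sixteenth = 3; dotted whole note = 48; whole note = 32; thirty-second note = 1; quarter = 8; sixteenth = 2; whole = 32.
Sum: 3 + 3 + 3 + 48 + 32 + 1 + 8 + 2 + 32 = 132.
132 ÷ 4 = 33 beats.

33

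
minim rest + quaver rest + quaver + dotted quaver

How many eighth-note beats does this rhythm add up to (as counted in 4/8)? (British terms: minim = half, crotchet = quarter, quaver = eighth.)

One eighth-note beat = 2 sixteenth notes.
Express everything in sixteenth notes: minim rest = 8; quaver rest = 2; quaver = 2; dotted quaver = 3.
Sum: 8 + 2 + 2 + 3 = 15.
15 ÷ 2 = 7.5 beats.

7.5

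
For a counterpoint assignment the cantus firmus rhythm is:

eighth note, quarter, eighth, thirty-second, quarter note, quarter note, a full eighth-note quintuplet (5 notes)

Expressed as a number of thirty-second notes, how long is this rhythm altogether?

49

In thirty-second notes: eighth note = 4; quarter = 8; eighth = 4; thirty-second = 1; quarter note = 8; quarter note = 8; a full eighth-note quintuplet (5 notes) (five quintuplet eighths span one half) = 16.
Altogether 4 + 8 + 4 + 1 + 8 + 8 + 16 = 49 thirty-second notes.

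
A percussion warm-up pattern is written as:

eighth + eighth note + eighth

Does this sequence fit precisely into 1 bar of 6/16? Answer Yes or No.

One bar of 6/16 = 3 eighth notes.
Convert each value to eighth notes: eighth = 1; eighth note = 1; eighth = 1.
Altogether 1 + 1 + 1 = 3.
3 equals 3, so the answer is Yes.

Yes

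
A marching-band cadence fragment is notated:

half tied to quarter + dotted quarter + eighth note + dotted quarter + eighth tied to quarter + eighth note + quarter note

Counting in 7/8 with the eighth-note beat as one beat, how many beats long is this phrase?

19

One eighth-note beat = 2 sixteenth notes.
Convert each value to sixteenth notes: half tied to quarter (half + quarter) = 12; dotted quarter = 6; eighth note = 2; dotted quarter = 6; eighth tied to quarter (eighth + quarter) = 6; eighth note = 2; quarter note = 4.
Altogether 12 + 6 + 2 + 6 + 6 + 2 + 4 = 38.
38 ÷ 2 = 19 beats.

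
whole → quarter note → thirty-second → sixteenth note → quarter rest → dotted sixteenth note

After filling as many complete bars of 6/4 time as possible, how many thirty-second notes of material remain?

One bar of 6/4 = 48 thirty-second notes.
Express everything in thirty-second notes: whole = 32; quarter note = 8; thirty-second = 1; sixteenth note = 2; quarter rest = 8; dotted sixteenth note = 3.
Altogether 32 + 8 + 1 + 2 + 8 + 3 = 54.
54 ÷ 48 = 1 complete bar with 6 thirty-second notes remaining.

6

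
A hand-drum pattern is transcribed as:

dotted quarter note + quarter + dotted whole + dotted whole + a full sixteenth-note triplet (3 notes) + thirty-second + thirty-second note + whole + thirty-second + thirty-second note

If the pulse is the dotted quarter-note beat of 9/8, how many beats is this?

One dotted quarter-note beat = 12 thirty-second notes.
Each duration in thirty-second notes: dotted quarter note = 12; quarter = 8; dotted whole = 48; dotted whole = 48; a full sixteenth-note triplet (3 notes) (three triplet sixteenths span one eighth) = 4; thirty-second = 1; thirty-second note = 1; whole = 32; thirty-second = 1; thirty-second note = 1.
Total: 12 + 8 + 48 + 48 + 4 + 1 + 1 + 32 + 1 + 1 = 156.
156 ÷ 12 = 13 beats.

13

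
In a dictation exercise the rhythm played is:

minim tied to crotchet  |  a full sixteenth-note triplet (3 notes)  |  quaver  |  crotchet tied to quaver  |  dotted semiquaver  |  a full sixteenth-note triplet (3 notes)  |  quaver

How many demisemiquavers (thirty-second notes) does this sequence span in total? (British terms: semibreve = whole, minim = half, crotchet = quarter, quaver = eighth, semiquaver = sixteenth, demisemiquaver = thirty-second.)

55

Working in thirty-second notes: minim tied to crotchet (minim + crotchet) = 24; a full sixteenth-note triplet (3 notes) (three triplet sixteenths span one eighth) = 4; quaver = 4; crotchet tied to quaver (crotchet + quaver) = 12; dotted semiquaver = 3; a full sixteenth-note triplet (3 notes) (three triplet sixteenths span one eighth) = 4; quaver = 4.
Sum: 24 + 4 + 4 + 12 + 3 + 4 + 4 = 55 thirty-second notes.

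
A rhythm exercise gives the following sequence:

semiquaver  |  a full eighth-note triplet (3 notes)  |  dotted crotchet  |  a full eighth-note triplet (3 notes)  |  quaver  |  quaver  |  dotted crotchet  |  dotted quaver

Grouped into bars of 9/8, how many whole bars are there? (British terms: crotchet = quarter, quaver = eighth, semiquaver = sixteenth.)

One bar of 9/8 = 18 sixteenth notes.
Each duration in sixteenth notes: semiquaver = 1; a full eighth-note triplet (3 notes) (three triplet eighths span one quarter) = 4; dotted crotchet = 6; a full eighth-note triplet (3 notes) (three triplet eighths span one quarter) = 4; quaver = 2; quaver = 2; dotted crotchet = 6; dotted quaver = 3.
Total: 1 + 4 + 6 + 4 + 2 + 2 + 6 + 3 = 28.
28 ÷ 18 = 1 complete bar with 10 left over.

1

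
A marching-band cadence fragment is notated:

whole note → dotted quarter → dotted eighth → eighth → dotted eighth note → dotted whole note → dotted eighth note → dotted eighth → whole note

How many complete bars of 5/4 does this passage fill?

3

One bar of 5/4 = 20 sixteenth notes.
Convert each value to sixteenth notes: whole note = 16; dotted quarter = 6; dotted eighth = 3; eighth = 2; dotted eighth note = 3; dotted whole note = 24; dotted eighth note = 3; dotted eighth = 3; whole note = 16.
Sum: 16 + 6 + 3 + 2 + 3 + 24 + 3 + 3 + 16 = 76.
76 ÷ 20 = 3 complete bars with 16 left over.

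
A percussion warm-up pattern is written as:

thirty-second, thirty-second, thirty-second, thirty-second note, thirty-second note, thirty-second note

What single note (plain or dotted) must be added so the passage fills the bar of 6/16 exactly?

The bar of 6/16 = 12 thirty-second notes.
Working in thirty-second notes: thirty-second = 1; thirty-second = 1; thirty-second = 1; thirty-second note = 1; thirty-second note = 1; thirty-second note = 1.
Sum: 1 + 1 + 1 + 1 + 1 + 1 = 6.
Remaining: 12 − 6 = 6 thirty-second notes, which is a dotted eighth note.

dotted eighth note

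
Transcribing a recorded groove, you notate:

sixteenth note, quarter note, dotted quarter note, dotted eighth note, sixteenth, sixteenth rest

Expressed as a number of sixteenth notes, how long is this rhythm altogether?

16

Convert each value to sixteenth notes: sixteenth note = 1; quarter note = 4; dotted quarter note = 6; dotted eighth note = 3; sixteenth = 1; sixteenth rest = 1.
Adding: 1 + 4 + 6 + 3 + 1 + 1 = 16 sixteenth notes.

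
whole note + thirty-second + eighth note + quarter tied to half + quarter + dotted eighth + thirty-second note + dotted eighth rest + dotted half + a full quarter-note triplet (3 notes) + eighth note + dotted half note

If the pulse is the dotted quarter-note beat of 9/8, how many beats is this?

One dotted quarter-note beat = 12 thirty-second notes.
Each duration in thirty-second notes: whole note = 32; thirty-second = 1; eighth note = 4; quarter tied to half (quarter + half) = 24; quarter = 8; dotted eighth = 6; thirty-second note = 1; dotted eighth rest = 6; dotted half = 24; a full quarter-note triplet (3 notes) (three triplet quarters span one half) = 16; eighth note = 4; dotted half note = 24.
Sum: 32 + 1 + 4 + 24 + 8 + 6 + 1 + 6 + 24 + 16 + 4 + 24 = 150.
150 ÷ 12 = 12.5 beats.

12.5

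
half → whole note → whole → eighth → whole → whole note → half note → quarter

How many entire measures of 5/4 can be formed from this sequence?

4

One bar of 5/4 = 10 eighth notes.
In eighth notes: half = 4; whole note = 8; whole = 8; eighth = 1; whole = 8; whole note = 8; half note = 4; quarter = 2.
Sum: 4 + 8 + 8 + 1 + 8 + 8 + 4 + 2 = 43.
43 ÷ 10 = 4 complete bars with 3 left over.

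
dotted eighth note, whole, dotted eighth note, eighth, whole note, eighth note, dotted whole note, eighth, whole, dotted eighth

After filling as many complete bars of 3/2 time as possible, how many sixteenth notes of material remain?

One bar of 3/2 = 24 sixteenth notes.
Convert each value to sixteenth notes: dotted eighth note = 3; whole = 16; dotted eighth note = 3; eighth = 2; whole note = 16; eighth note = 2; dotted whole note = 24; eighth = 2; whole = 16; dotted eighth = 3.
Adding: 3 + 16 + 3 + 2 + 16 + 2 + 24 + 2 + 16 + 3 = 87.
87 ÷ 24 = 3 complete bars with 15 sixteenth notes remaining.

15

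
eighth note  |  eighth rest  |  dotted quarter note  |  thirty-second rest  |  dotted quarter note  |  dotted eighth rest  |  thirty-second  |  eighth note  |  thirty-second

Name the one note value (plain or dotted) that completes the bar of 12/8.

The bar of 12/8 = 48 thirty-second notes.
Express everything in thirty-second notes: eighth note = 4; eighth rest = 4; dotted quarter note = 12; thirty-second rest = 1; dotted quarter note = 12; dotted eighth rest = 6; thirty-second = 1; eighth note = 4; thirty-second = 1.
Altogether 4 + 4 + 12 + 1 + 12 + 6 + 1 + 4 + 1 = 45.
Remaining: 48 − 45 = 3 thirty-second notes, which is a dotted sixteenth note.

dotted sixteenth note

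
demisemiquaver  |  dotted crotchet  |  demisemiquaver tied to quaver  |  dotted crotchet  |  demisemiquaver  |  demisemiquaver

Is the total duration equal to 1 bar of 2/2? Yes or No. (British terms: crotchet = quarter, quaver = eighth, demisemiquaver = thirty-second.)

One bar of 2/2 = 32 thirty-second notes.
Each duration in thirty-second notes: demisemiquaver = 1; dotted crotchet = 12; demisemiquaver tied to quaver (demisemiquaver + quaver) = 5; dotted crotchet = 12; demisemiquaver = 1; demisemiquaver = 1.
Sum: 1 + 12 + 5 + 12 + 1 + 1 = 32.
32 equals 32, so the answer is Yes.

Yes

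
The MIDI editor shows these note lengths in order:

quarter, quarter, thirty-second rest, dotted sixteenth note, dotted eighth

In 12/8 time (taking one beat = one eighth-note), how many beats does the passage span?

6.5

One eighth-note beat = 4 thirty-second notes.
Convert each value to thirty-second notes: quarter = 8; quarter = 8; thirty-second rest = 1; dotted sixteenth note = 3; dotted eighth = 6.
Total: 8 + 8 + 1 + 3 + 6 = 26.
26 ÷ 4 = 6.5 beats.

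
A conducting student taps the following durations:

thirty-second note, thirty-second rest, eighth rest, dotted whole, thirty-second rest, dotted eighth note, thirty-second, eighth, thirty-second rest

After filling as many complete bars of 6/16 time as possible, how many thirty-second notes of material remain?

One bar of 6/16 = 12 thirty-second notes.
Working in thirty-second notes: thirty-second note = 1; thirty-second rest = 1; eighth rest = 4; dotted whole = 48; thirty-second rest = 1; dotted eighth note = 6; thirty-second = 1; eighth = 4; thirty-second rest = 1.
Sum: 1 + 1 + 4 + 48 + 1 + 6 + 1 + 4 + 1 = 67.
67 ÷ 12 = 5 complete bars with 7 thirty-second notes remaining.

7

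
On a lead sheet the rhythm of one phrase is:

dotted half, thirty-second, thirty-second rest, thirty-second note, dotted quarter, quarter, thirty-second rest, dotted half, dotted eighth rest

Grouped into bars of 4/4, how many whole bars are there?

One bar of 4/4 = 32 thirty-second notes.
Each duration in thirty-second notes: dotted half = 24; thirty-second = 1; thirty-second rest = 1; thirty-second note = 1; dotted quarter = 12; quarter = 8; thirty-second rest = 1; dotted half = 24; dotted eighth rest = 6.
Adding: 24 + 1 + 1 + 1 + 12 + 8 + 1 + 24 + 6 = 78.
78 ÷ 32 = 2 complete bars with 14 left over.

2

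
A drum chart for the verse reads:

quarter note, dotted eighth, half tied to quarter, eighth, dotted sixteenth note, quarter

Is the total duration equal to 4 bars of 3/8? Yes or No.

No

One bar of 3/8 = 12 thirty-second notes, so 4 bars = 48.
In thirty-second notes: quarter note = 8; dotted eighth = 6; half tied to quarter (half + quarter) = 24; eighth = 4; dotted sixteenth note = 3; quarter = 8.
Adding: 8 + 6 + 24 + 4 + 3 + 8 = 53.
53 exceeds 48, so the answer is No.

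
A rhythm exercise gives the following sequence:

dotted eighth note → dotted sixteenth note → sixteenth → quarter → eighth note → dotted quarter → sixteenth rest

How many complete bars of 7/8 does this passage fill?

One bar of 7/8 = 28 thirty-second notes.
Express everything in thirty-second notes: dotted eighth note = 6; dotted sixteenth note = 3; sixteenth = 2; quarter = 8; eighth note = 4; dotted quarter = 12; sixteenth rest = 2.
Total: 6 + 3 + 2 + 8 + 4 + 12 + 2 = 37.
37 ÷ 28 = 1 complete bar with 9 left over.

1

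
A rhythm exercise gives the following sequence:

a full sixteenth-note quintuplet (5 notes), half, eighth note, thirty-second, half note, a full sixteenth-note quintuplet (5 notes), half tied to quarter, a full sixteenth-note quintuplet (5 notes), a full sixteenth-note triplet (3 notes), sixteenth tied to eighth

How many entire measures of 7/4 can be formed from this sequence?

1

One bar of 7/4 = 56 thirty-second notes.
Convert each value to thirty-second notes: a full sixteenth-note quintuplet (5 notes) (five quintuplet sixteenths span one quarter) = 8; half = 16; eighth note = 4; thirty-second = 1; half note = 16; a full sixteenth-note quintuplet (5 notes) (five quintuplet sixteenths span one quarter) = 8; half tied to quarter (half + quarter) = 24; a full sixteenth-note quintuplet (5 notes) (five quintuplet sixteenths span one quarter) = 8; a full sixteenth-note triplet (3 notes) (three triplet sixteenths span one eighth) = 4; sixteenth tied to eighth (sixteenth + eighth) = 6.
Altogether 8 + 16 + 4 + 1 + 16 + 8 + 24 + 8 + 4 + 6 = 95.
95 ÷ 56 = 1 complete bar with 39 left over.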